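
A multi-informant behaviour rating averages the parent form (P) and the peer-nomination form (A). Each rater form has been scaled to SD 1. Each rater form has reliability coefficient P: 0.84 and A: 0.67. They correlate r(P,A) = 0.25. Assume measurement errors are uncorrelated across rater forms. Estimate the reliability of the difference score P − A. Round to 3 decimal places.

Var(P−A) = 1 + 1 − 2·0.25 = 2 − 0.5 = 1.5.
Because errors are independent across components, Cov(Tᵢ,Tⱼ) = Cov(Xᵢ,Xⱼ); the off-diagonal part of the true-score variance is the same as above.
True-score variance = [0.84 + 0.67] − 0.5 = 1.51 − 0.5 = 1.01.
Reliability = 1.01 / 1.5 = 0.673.

0.673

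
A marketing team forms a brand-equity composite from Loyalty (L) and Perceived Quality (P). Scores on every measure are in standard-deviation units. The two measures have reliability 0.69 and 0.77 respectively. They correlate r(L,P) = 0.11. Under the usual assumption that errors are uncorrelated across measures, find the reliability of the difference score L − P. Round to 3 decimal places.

Var(L−P) = 1 + 1 − 2·0.11 = 2 − 0.22 = 1.78.
Under uncorrelated errors the observed covariances equal the true-score covariances, so only the own-variance terms attenuate.
True-score variance = [0.69 + 0.77] − 0.22 = 1.46 − 0.22 = 1.24.
Reliability = 1.24 / 1.78 = 0.697.

0.697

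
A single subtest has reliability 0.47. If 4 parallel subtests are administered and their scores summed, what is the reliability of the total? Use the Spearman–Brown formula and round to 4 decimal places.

0.7801

ρ_k = kρ / (1 + (k−1)ρ) = 4·0.47 / (1 + 3·0.47) = 1.880 / 2.410 = 0.7801.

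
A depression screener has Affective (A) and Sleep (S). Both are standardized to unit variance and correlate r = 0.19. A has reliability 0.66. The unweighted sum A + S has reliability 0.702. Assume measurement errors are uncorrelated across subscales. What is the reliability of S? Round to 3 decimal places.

0.631

Var(A+S) = 2 + 2·0.19 = 2.380.
True-score variance = ρ_A + ρ_S + 2·0.19, so 0.702 = (0.66 + ρ_S + 0.38) / 2.380.
ρ_S = 0.702·2.380 − 0.66 − 0.38 = 0.631.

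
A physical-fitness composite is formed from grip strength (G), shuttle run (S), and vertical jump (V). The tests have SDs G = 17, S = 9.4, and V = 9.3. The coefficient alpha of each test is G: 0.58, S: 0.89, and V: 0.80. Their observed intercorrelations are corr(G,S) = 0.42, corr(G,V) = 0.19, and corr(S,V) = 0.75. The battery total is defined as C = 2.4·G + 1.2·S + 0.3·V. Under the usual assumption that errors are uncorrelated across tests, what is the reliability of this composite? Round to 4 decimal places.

0.6861

Var(C) = 2.4²·17² + 1.2²·9.4² + 0.3²·9.3² + 2·[2.88·17·9.4·0.42 + 0.72·17·9.3·0.19 + 0.36·9.4·9.3·0.75] = 1799.66 + 477.051 = 2276.71.
Under uncorrelated errors the observed covariances equal the true-score covariances, so only the own-variance terms attenuate.
True-score variance = [2.4²·17²·0.58 + 1.2²·9.4²·0.89 + 0.3²·9.3²·0.80] + 477.051 = 1084.96 + 477.051 = 1562.01.
Reliability = 1562.01 / 2276.71 = 0.6861.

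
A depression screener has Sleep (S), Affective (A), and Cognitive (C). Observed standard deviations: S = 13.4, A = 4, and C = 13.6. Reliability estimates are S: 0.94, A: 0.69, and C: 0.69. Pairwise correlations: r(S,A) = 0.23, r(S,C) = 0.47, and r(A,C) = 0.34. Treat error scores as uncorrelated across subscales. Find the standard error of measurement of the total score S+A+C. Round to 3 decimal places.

8.548

Var(total) = 380.52 + 232.954 = 613.474.
True-score variance = 307.449 + 232.954 = 540.402, so reliability = 0.8809.
Error variance = 613.474 − 540.402 = 73.0712; SEM = √73.0712 = 8.548.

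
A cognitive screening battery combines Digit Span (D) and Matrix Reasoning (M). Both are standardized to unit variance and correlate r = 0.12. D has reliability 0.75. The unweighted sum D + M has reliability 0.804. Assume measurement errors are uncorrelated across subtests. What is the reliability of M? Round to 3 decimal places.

Var(D+M) = 2 + 2·0.12 = 2.240.
True-score variance = ρ_D + ρ_M + 2·0.12, so 0.804 = (0.75 + ρ_M + 0.24) / 2.240.
ρ_M = 0.804·2.240 − 0.75 − 0.24 = 0.811.

0.811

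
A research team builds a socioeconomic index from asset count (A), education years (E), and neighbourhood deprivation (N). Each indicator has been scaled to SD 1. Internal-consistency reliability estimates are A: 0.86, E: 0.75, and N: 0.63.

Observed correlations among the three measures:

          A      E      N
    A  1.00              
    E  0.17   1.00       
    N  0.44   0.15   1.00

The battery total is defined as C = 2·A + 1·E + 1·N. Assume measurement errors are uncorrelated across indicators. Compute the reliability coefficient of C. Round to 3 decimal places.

Var(C) = 2² + 1 + 1 + 2·[2·0.17 + 2·0.44 + 0.15] = 6 + 2.74 = 8.74.
Because errors are independent across components, Cov(Tᵢ,Tⱼ) = Cov(Xᵢ,Xⱼ); the off-diagonal part of the true-score variance is the same as above.
True-score variance = [2²·0.86 + 0.75 + 0.63] + 2.74 = 4.82 + 2.74 = 7.56.
Reliability = 7.56 / 8.74 = 0.865.

0.865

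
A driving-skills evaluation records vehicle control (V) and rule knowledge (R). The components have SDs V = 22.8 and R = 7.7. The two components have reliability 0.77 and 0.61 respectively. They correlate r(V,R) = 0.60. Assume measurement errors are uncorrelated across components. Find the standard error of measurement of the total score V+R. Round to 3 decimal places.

Var(total) = 579.13 + 210.672 = 789.802.
True-score variance = 436.444 + 210.672 = 647.116, so reliability = 0.8193.
Error variance = 789.802 − 647.116 = 142.686; SEM = √142.686 = 11.945.

11.945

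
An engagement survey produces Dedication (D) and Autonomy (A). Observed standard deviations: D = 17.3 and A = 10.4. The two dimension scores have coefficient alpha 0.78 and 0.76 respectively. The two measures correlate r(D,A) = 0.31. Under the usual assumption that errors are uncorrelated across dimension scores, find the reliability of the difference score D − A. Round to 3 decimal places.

Var(D−A) = 17.3² + 10.4² − 2·17.3·10.4·0.31 = 407.45 − 111.55 = 295.9.
With uncorrelated errors the cross-covariances are all true-score covariance, so they carry over unchanged; only the diagonal terms shrink to ρᵢσᵢ².
True-score variance = [17.3²·0.78 + 10.4²·0.76] − 111.55 = 315.648 − 111.55 = 204.097.
Reliability = 204.097 / 295.9 = 0.690.

0.690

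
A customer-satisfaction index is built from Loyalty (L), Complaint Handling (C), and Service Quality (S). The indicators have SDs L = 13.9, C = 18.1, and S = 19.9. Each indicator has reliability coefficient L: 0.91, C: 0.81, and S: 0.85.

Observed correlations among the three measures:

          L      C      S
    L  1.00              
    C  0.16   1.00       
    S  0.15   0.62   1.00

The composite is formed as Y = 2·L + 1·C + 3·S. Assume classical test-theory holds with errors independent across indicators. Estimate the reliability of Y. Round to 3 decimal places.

Var(Y) = 2²·13.9² + 18.1² + 3²·19.9² + 2·[2·13.9·18.1·0.16 + 6·13.9·19.9·0.15 + 3·18.1·19.9·0.62] = 4664.54 + 1998.82 = 6663.36.
Under uncorrelated errors the observed covariances equal the true-score covariances, so only the own-variance terms attenuate.
True-score variance = [2²·13.9²·0.91 + 18.1²·0.81 + 3²·19.9²·0.85] + 1998.82 = 3998.12 + 1998.82 = 5996.95.
Reliability = 5996.95 / 6663.36 = 0.900.

0.900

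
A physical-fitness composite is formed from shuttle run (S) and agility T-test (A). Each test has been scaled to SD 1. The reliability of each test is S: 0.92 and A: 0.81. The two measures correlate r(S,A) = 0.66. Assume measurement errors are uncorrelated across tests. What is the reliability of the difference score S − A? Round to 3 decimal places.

0.603

Var(S−A) = 1 + 1 − 2·0.66 = 2 − 1.32 = 0.68.
Under uncorrelated errors the observed covariances equal the true-score covariances, so only the own-variance terms attenuate.
True-score variance = [0.92 + 0.81] − 1.32 = 1.73 − 1.32 = 0.41.
Reliability = 0.41 / 0.68 = 0.603.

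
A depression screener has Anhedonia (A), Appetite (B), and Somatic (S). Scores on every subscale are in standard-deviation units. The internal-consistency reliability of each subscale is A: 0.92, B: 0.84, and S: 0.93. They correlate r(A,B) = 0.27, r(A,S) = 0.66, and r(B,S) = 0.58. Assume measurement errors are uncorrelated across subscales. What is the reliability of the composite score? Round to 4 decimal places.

0.9485

Var(A+B+S) = 3 + 2·[0.27 + 0.66 + 0.58] = 3 + 3.02 = 6.02.
Because errors are independent across components, Cov(Tᵢ,Tⱼ) = Cov(Xᵢ,Xⱼ); the off-diagonal part of the true-score variance is the same as above.
True-score variance = [0.92 + 0.84 + 0.93] + 3.02 = 2.69 + 3.02 = 5.71.
Reliability = 5.71 / 6.02 = 0.9485.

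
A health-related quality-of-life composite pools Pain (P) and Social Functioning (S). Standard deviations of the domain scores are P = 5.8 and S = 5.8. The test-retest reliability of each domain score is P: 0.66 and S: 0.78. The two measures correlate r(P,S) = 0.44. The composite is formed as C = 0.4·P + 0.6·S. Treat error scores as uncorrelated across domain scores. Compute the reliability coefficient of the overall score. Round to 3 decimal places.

0.817

Var(C) = 0.4²·5.8² + 0.6²·5.8² + 2·[0.24·5.8·5.8·0.44] = 17.4928 + 7.10477 = 24.5976.
With uncorrelated errors the cross-covariances are all true-score covariance, so they carry over unchanged; only the diagonal terms shrink to ρᵢσᵢ².
True-score variance = [0.4²·5.8²·0.66 + 0.6²·5.8²·0.78] + 7.10477 = 12.9985 + 7.10477 = 20.1033.
Reliability = 20.1033 / 24.5976 = 0.817.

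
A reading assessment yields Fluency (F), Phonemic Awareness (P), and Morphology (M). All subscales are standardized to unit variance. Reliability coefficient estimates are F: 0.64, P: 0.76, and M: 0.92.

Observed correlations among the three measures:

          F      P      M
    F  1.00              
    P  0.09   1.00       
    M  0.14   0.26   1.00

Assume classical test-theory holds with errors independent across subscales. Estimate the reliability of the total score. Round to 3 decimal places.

Var(F+P+M) = 3 + 2·[0.09 + 0.14 + 0.26] = 3 + 0.98 = 3.98.
Because errors are independent across components, Cov(Tᵢ,Tⱼ) = Cov(Xᵢ,Xⱼ); the off-diagonal part of the true-score variance is the same as above.
True-score variance = [0.64 + 0.76 + 0.92] + 0.98 = 2.32 + 0.98 = 3.3.
Reliability = 3.3 / 3.98 = 0.829.

0.829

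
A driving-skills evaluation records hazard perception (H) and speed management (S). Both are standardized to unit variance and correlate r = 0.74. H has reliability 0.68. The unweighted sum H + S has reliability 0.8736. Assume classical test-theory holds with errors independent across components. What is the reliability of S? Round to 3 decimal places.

Var(H+S) = 2 + 2·0.74 = 3.480.
True-score variance = ρ_H + ρ_S + 2·0.74, so 0.8736 = (0.68 + ρ_S + 1.48) / 3.480.
ρ_S = 0.8736·3.480 − 0.68 − 1.48 = 0.880.

0.880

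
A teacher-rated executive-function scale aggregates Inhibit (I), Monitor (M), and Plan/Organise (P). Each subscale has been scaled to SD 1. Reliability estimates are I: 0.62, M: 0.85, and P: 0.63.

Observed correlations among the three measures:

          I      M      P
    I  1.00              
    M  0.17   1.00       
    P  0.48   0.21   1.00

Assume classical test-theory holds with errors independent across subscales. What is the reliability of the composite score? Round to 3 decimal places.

0.809

Var(I+M+P) = 3 + 2·[0.17 + 0.48 + 0.21] = 3 + 1.72 = 4.72.
Because errors are independent across components, Cov(Tᵢ,Tⱼ) = Cov(Xᵢ,Xⱼ); the off-diagonal part of the true-score variance is the same as above.
True-score variance = [0.62 + 0.85 + 0.63] + 1.72 = 2.1 + 1.72 = 3.82.
Reliability = 3.82 / 4.72 = 0.809.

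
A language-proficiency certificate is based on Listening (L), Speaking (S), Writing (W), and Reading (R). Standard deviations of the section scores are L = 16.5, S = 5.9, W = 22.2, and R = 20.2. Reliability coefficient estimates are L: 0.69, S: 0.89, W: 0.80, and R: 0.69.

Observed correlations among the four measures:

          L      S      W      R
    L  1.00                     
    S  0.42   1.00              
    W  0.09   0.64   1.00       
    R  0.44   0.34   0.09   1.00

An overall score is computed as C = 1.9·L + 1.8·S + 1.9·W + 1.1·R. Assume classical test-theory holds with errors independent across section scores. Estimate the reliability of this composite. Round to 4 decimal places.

Var(C) = 1.9²·16.5² + 1.8²·5.9² + 1.9²·22.2² + 1.1²·20.2² + 2·[3.42·16.5·5.9·0.42 + 3.61·16.5·22.2·0.09 + 2.09·16.5·20.2·0.44 + 3.42·5.9·22.2·0.64 + 1.98·5.9·20.2·0.34 + 2.09·22.2·20.2·0.09] = 3368.49 + 2033.24 = 5401.73.
Under uncorrelated errors the observed covariances equal the true-score covariances, so only the own-variance terms attenuate.
True-score variance = [1.9²·16.5²·0.69 + 1.8²·5.9²·0.89 + 1.9²·22.2²·0.80 + 1.1²·20.2²·0.69] + 2033.24 = 2542.52 + 2033.24 = 4575.76.
Reliability = 4575.76 / 5401.73 = 0.8471.

0.8471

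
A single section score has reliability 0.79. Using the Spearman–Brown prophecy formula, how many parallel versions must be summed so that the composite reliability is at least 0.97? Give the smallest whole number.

9

k ≥ ρ*(1−ρ₁)/(ρ₁(1−ρ*)) = 0.97·0.21 / (0.79·0.03) = 8.595.
Smallest integer k = 9.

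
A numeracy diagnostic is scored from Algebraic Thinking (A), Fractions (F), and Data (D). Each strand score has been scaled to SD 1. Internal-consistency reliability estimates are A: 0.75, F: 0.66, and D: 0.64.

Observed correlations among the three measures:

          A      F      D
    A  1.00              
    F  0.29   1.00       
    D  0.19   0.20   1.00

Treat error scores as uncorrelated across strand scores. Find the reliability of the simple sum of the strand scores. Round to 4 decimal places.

0.7821

Var(A+F+D) = 3 + 2·[0.29 + 0.19 + 0.20] = 3 + 1.36 = 4.36.
With uncorrelated errors the cross-covariances are all true-score covariance, so they carry over unchanged; only the diagonal terms shrink to ρᵢσᵢ².
True-score variance = [0.75 + 0.66 + 0.64] + 1.36 = 2.05 + 1.36 = 3.41.
Reliability = 3.41 / 4.36 = 0.7821.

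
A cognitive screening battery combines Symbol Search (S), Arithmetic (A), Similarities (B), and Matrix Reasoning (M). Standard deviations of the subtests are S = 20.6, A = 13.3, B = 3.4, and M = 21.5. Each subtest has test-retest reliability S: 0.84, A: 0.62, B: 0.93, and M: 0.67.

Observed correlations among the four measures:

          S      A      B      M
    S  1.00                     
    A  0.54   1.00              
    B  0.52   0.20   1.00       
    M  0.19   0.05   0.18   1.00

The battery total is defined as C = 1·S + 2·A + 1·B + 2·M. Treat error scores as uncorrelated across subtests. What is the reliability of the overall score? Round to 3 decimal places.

0.774

Var(C) = 20.6² + 2²·13.3² + 3.4² + 2²·21.5² + 2·[2·20.6·13.3·0.54 + 20.6·3.4·0.52 + 2·20.6·21.5·0.19 + 2·13.3·3.4·0.20 + 4·13.3·21.5·0.05 + 2·3.4·21.5·0.18] = 2992.48 + 1204.43 = 4196.91.
With uncorrelated errors the cross-covariances are all true-score covariance, so they carry over unchanged; only the diagonal terms shrink to ρᵢσᵢ².
True-score variance = [20.6²·0.84 + 2²·13.3²·0.62 + 3.4²·0.93 + 2²·21.5²·0.67] + 1204.43 = 2044.73 + 1204.43 = 3249.16.
Reliability = 3249.16 / 4196.91 = 0.774.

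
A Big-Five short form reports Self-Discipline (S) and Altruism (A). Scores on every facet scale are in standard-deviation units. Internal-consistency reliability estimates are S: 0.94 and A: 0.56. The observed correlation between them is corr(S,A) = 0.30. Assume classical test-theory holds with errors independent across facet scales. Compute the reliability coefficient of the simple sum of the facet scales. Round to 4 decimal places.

Var(S+A) = 2 + 2·[0.30] = 2 + 0.6 = 2.6.
Because errors are independent across components, Cov(Tᵢ,Tⱼ) = Cov(Xᵢ,Xⱼ); the off-diagonal part of the true-score variance is the same as above.
True-score variance = [0.94 + 0.56] + 0.6 = 1.5 + 0.6 = 2.1.
Reliability = 2.1 / 2.6 = 0.8077.

0.8077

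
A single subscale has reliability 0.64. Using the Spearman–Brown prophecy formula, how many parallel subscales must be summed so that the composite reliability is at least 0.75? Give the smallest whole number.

2

k ≥ ρ*(1−ρ₁)/(ρ₁(1−ρ*)) = 0.75·0.36 / (0.64·0.25) = 1.688.
Smallest integer k = 2.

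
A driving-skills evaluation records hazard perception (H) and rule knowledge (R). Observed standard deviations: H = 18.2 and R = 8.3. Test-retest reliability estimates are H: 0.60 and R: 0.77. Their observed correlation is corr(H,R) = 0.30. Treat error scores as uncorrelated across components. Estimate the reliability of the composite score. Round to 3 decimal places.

0.698

Var(H+R) = 18.2² + 8.3² + 2·[18.2·8.3·0.30] = 400.13 + 90.636 = 490.766.
Under uncorrelated errors the observed covariances equal the true-score covariances, so only the own-variance terms attenuate.
True-score variance = [18.2²·0.60 + 8.3²·0.77] + 90.636 = 251.789 + 90.636 = 342.425.
Reliability = 342.425 / 490.766 = 0.698.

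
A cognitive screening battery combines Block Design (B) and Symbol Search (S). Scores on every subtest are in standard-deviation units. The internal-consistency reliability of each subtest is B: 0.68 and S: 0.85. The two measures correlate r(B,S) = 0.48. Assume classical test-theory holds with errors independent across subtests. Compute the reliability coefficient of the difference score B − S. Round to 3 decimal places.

0.548

Var(B−S) = 1 + 1 − 2·0.48 = 2 − 0.96 = 1.04.
Under uncorrelated errors the observed covariances equal the true-score covariances, so only the own-variance terms attenuate.
True-score variance = [0.68 + 0.85] − 0.96 = 1.53 − 0.96 = 0.57.
Reliability = 0.57 / 1.04 = 0.548.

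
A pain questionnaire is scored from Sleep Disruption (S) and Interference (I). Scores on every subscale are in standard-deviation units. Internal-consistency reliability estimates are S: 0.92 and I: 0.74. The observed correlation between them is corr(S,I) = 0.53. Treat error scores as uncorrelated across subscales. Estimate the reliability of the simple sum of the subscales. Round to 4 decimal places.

Var(S+I) = 2 + 2·[0.53] = 2 + 1.06 = 3.06.
Under uncorrelated errors the observed covariances equal the true-score covariances, so only the own-variance terms attenuate.
True-score variance = [0.92 + 0.74] + 1.06 = 1.66 + 1.06 = 2.72.
Reliability = 2.72 / 3.06 = 0.8889.

0.8889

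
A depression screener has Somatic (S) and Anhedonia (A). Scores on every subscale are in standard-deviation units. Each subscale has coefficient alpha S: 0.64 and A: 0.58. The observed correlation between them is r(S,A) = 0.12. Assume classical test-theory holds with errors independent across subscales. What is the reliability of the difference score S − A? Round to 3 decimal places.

0.557

Var(S−A) = 1 + 1 − 2·0.12 = 2 − 0.24 = 1.76.
Under uncorrelated errors the observed covariances equal the true-score covariances, so only the own-variance terms attenuate.
True-score variance = [0.64 + 0.58] − 0.24 = 1.22 − 0.24 = 0.98.
Reliability = 0.98 / 1.76 = 0.557.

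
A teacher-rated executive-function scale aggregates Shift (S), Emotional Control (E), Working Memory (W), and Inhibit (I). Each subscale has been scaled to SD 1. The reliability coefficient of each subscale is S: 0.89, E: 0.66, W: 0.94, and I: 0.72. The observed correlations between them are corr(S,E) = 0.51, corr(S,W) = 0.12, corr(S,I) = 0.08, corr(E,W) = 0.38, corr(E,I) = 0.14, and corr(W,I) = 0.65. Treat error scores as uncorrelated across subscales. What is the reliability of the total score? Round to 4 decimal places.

0.8982

Var(S+E+W+I) = 4 + 2·[0.51 + 0.12 + 0.08 + 0.38 + 0.14 + 0.65] = 4 + 3.76 = 7.76.
Under uncorrelated errors the observed covariances equal the true-score covariances, so only the own-variance terms attenuate.
True-score variance = [0.89 + 0.66 + 0.94 + 0.72] + 3.76 = 3.21 + 3.76 = 6.97.
Reliability = 6.97 / 7.76 = 0.8982.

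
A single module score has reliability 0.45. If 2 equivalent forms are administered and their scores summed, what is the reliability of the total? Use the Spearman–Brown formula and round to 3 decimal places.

0.621

ρ_k = kρ / (1 + (k−1)ρ) = 2·0.45 / (1 + 1·0.45) = 0.900 / 1.450 = 0.621.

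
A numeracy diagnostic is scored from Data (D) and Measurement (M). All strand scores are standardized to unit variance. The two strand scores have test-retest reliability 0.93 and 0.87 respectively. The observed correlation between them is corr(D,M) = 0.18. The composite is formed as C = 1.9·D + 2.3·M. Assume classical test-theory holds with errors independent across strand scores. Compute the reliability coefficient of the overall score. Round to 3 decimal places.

Var(C) = 1.9² + 2.3² + 2·[4.37·0.18] = 8.9 + 1.5732 = 10.4732.
Because errors are independent across components, Cov(Tᵢ,Tⱼ) = Cov(Xᵢ,Xⱼ); the off-diagonal part of the true-score variance is the same as above.
True-score variance = [1.9²·0.93 + 2.3²·0.87] + 1.5732 = 7.9596 + 1.5732 = 9.5328.
Reliability = 9.5328 / 10.4732 = 0.910.

0.910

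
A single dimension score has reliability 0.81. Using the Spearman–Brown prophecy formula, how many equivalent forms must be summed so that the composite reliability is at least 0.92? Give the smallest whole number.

3

k ≥ ρ*(1−ρ₁)/(ρ₁(1−ρ*)) = 0.92·0.19 / (0.81·0.08) = 2.698.
Smallest integer k = 3.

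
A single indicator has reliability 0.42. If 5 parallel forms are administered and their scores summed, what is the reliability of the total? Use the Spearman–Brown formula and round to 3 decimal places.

0.784

ρ_k = kρ / (1 + (k−1)ρ) = 5·0.42 / (1 + 4·0.42) = 2.100 / 2.680 = 0.784.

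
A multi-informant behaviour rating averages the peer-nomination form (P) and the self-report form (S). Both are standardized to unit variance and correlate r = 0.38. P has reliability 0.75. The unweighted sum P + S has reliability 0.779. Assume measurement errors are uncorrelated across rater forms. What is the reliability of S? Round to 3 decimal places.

0.640

Var(P+S) = 2 + 2·0.38 = 2.760.
True-score variance = ρ_P + ρ_S + 2·0.38, so 0.779 = (0.75 + ρ_S + 0.76) / 2.760.
ρ_S = 0.779·2.760 − 0.75 − 0.76 = 0.640.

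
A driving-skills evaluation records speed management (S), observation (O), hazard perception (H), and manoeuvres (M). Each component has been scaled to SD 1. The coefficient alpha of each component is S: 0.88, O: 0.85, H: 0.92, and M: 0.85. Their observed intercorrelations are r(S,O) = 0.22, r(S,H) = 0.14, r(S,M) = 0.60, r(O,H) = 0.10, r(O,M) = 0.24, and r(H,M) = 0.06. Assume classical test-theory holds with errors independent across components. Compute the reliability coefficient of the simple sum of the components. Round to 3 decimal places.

Var(S+O+H+M) = 4 + 2·[0.22 + 0.14 + 0.60 + 0.10 + 0.24 + 0.06] = 4 + 2.72 = 6.72.
With uncorrelated errors the cross-covariances are all true-score covariance, so they carry over unchanged; only the diagonal terms shrink to ρᵢσᵢ².
True-score variance = [0.88 + 0.85 + 0.92 + 0.85] + 2.72 = 3.5 + 2.72 = 6.22.
Reliability = 6.22 / 6.72 = 0.926.

0.926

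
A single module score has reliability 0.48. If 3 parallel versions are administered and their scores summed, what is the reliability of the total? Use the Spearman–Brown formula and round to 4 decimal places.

0.7347

ρ_k = kρ / (1 + (k−1)ρ) = 3·0.48 / (1 + 2·0.48) = 1.440 / 1.960 = 0.7347.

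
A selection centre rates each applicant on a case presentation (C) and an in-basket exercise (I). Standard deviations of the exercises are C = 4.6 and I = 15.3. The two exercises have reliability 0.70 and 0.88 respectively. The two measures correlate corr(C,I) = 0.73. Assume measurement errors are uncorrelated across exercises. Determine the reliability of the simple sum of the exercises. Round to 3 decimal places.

0.904

Var(C+I) = 4.6² + 15.3² + 2·[4.6·15.3·0.73] = 255.25 + 102.755 = 358.005.
Because errors are independent across components, Cov(Tᵢ,Tⱼ) = Cov(Xᵢ,Xⱼ); the off-diagonal part of the true-score variance is the same as above.
True-score variance = [4.6²·0.70 + 15.3²·0.88] + 102.755 = 220.811 + 102.755 = 323.566.
Reliability = 323.566 / 358.005 = 0.904.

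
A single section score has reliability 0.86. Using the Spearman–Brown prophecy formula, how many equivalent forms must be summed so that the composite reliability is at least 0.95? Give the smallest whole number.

4

k ≥ ρ*(1−ρ₁)/(ρ₁(1−ρ*)) = 0.95·0.14 / (0.86·0.05) = 3.093.
Smallest integer k = 4.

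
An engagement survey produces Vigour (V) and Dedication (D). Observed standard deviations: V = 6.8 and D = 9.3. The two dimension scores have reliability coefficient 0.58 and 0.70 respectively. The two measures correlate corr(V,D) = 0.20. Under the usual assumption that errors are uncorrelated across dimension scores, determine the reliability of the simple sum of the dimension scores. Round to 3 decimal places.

0.713

Var(V+D) = 6.8² + 9.3² + 2·[6.8·9.3·0.20] = 132.73 + 25.296 = 158.026.
Because errors are independent across components, Cov(Tᵢ,Tⱼ) = Cov(Xᵢ,Xⱼ); the off-diagonal part of the true-score variance is the same as above.
True-score variance = [6.8²·0.58 + 9.3²·0.70] + 25.296 = 87.3622 + 25.296 = 112.658.
Reliability = 112.658 / 158.026 = 0.713.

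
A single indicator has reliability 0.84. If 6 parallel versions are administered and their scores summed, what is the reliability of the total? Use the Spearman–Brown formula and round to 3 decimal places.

0.969

ρ_k = kρ / (1 + (k−1)ρ) = 6·0.84 / (1 + 5·0.84) = 5.040 / 5.200 = 0.969.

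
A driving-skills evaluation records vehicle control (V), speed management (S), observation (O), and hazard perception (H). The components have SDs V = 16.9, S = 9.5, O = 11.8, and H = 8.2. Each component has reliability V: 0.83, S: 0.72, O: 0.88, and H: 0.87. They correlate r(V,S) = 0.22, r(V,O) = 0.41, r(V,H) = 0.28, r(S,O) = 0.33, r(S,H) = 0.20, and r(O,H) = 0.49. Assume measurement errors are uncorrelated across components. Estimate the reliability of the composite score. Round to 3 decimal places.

Var(V+S+O+H) = 16.9² + 9.5² + 11.8² + 8.2² + 2·[16.9·9.5·0.22 + 16.9·11.8·0.41 + 16.9·8.2·0.28 + 9.5·11.8·0.33 + 9.5·8.2·0.20 + 11.8·8.2·0.49] = 582.34 + 511.742 = 1094.08.
With uncorrelated errors the cross-covariances are all true-score covariance, so they carry over unchanged; only the diagonal terms shrink to ρᵢσᵢ².
True-score variance = [16.9²·0.83 + 9.5²·0.72 + 11.8²·0.88 + 8.2²·0.87] + 511.742 = 483.066 + 511.742 = 994.808.
Reliability = 994.808 / 1094.08 = 0.909.

0.909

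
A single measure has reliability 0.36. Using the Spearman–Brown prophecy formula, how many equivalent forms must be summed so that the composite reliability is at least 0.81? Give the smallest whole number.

8

k ≥ ρ*(1−ρ₁)/(ρ₁(1−ρ*)) = 0.81·0.64 / (0.36·0.19) = 7.579.
Smallest integer k = 8.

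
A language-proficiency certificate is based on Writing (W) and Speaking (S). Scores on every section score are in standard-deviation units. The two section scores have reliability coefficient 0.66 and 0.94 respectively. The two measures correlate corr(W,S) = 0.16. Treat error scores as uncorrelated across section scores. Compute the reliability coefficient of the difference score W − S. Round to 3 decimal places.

Var(W−S) = 1 + 1 − 2·0.16 = 2 − 0.32 = 1.68.
With uncorrelated errors the cross-covariances are all true-score covariance, so they carry over unchanged; only the diagonal terms shrink to ρᵢσᵢ².
True-score variance = [0.66 + 0.94] − 0.32 = 1.6 − 0.32 = 1.28.
Reliability = 1.28 / 1.68 = 0.762.

0.762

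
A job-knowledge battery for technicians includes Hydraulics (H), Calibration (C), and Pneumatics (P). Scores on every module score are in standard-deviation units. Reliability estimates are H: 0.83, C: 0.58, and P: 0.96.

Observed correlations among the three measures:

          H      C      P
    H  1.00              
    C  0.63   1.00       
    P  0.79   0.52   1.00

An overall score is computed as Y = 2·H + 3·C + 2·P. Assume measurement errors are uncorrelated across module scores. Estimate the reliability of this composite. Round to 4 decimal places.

0.8755

Var(Y) = 2² + 3² + 2² + 2·[6·0.63 + 4·0.79 + 6·0.52] = 17 + 20.12 = 37.12.
With uncorrelated errors the cross-covariances are all true-score covariance, so they carry over unchanged; only the diagonal terms shrink to ρᵢσᵢ².
True-score variance = [2²·0.83 + 3²·0.58 + 2²·0.96] + 20.12 = 12.38 + 20.12 = 32.5.
Reliability = 32.5 / 37.12 = 0.8755.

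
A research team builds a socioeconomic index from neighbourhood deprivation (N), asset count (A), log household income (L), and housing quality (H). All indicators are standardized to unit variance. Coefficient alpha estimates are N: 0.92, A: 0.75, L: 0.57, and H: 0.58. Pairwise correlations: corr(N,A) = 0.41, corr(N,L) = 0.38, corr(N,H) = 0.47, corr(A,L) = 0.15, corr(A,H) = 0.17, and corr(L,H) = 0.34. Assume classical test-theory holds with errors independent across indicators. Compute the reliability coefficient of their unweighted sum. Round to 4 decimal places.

Var(N+A+L+H) = 4 + 2·[0.41 + 0.38 + 0.47 + 0.15 + 0.17 + 0.34] = 4 + 3.84 = 7.84.
Under uncorrelated errors the observed covariances equal the true-score covariances, so only the own-variance terms attenuate.
True-score variance = [0.92 + 0.75 + 0.57 + 0.58] + 3.84 = 2.82 + 3.84 = 6.66.
Reliability = 6.66 / 7.84 = 0.8495.

0.8495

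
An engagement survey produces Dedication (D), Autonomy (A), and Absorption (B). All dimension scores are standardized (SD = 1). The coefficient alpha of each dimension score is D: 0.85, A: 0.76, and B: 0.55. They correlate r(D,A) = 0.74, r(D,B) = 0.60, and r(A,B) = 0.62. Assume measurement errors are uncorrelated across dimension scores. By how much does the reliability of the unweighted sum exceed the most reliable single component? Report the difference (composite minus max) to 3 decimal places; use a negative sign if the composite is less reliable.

0.029

Var(sum) = 3 + 3.92 = 6.92; true-score variance = 2.16 + 3.92 = 6.08; composite reliability = 0.8786.
Max component reliability = 0.8500.
Difference = 0.8786 − 0.8500 = 0.029.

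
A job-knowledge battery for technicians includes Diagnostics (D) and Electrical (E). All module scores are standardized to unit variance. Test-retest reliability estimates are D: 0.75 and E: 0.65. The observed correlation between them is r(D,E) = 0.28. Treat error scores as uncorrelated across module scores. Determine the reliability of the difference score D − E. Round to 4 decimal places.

Var(D−E) = 1 + 1 − 2·0.28 = 2 − 0.56 = 1.44.
Because errors are independent across components, Cov(Tᵢ,Tⱼ) = Cov(Xᵢ,Xⱼ); the off-diagonal part of the true-score variance is the same as above.
True-score variance = [0.75 + 0.65] − 0.56 = 1.4 − 0.56 = 0.84.
Reliability = 0.84 / 1.44 = 0.5833.

0.5833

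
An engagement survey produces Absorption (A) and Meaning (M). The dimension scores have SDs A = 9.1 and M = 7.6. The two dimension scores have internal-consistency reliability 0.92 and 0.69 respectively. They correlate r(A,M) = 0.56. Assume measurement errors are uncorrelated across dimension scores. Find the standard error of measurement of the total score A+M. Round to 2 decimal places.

Var(total) = 140.57 + 77.4592 = 218.029.
True-score variance = 116.04 + 77.4592 = 193.499, so reliability = 0.8875.
Error variance = 218.029 − 193.499 = 24.5304; SEM = √24.5304 = 4.95.

4.95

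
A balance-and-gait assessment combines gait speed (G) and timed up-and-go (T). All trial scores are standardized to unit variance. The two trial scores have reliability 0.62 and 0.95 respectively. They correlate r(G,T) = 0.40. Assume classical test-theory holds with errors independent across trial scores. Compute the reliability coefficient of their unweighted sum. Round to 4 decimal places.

0.8464

Var(G+T) = 2 + 2·[0.40] = 2 + 0.8 = 2.8.
With uncorrelated errors the cross-covariances are all true-score covariance, so they carry over unchanged; only the diagonal terms shrink to ρᵢσᵢ².
True-score variance = [0.62 + 0.95] + 0.8 = 1.57 + 0.8 = 2.37.
Reliability = 2.37 / 2.8 = 0.8464.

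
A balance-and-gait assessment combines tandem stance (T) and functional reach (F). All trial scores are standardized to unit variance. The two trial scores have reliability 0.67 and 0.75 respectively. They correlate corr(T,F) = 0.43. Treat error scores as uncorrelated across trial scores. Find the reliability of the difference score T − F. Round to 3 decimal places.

0.491

Var(T−F) = 1 + 1 − 2·0.43 = 2 − 0.86 = 1.14.
With uncorrelated errors the cross-covariances are all true-score covariance, so they carry over unchanged; only the diagonal terms shrink to ρᵢσᵢ².
True-score variance = [0.67 + 0.75] − 0.86 = 1.42 − 0.86 = 0.56.
Reliability = 0.56 / 1.14 = 0.491.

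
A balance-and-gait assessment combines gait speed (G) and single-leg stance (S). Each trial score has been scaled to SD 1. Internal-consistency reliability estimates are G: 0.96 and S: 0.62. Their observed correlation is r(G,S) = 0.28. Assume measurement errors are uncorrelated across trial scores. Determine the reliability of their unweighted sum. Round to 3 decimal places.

0.836

Var(G+S) = 2 + 2·[0.28] = 2 + 0.56 = 2.56.
Because errors are independent across components, Cov(Tᵢ,Tⱼ) = Cov(Xᵢ,Xⱼ); the off-diagonal part of the true-score variance is the same as above.
True-score variance = [0.96 + 0.62] + 0.56 = 1.58 + 0.56 = 2.14.
Reliability = 2.14 / 2.56 = 0.836.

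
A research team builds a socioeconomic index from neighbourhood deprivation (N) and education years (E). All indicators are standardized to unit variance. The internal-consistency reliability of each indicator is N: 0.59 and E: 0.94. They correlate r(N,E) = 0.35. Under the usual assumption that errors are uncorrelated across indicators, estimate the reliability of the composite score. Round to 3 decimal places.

Var(N+E) = 2 + 2·[0.35] = 2 + 0.7 = 2.7.
Under uncorrelated errors the observed covariances equal the true-score covariances, so only the own-variance terms attenuate.
True-score variance = [0.59 + 0.94] + 0.7 = 1.53 + 0.7 = 2.23.
Reliability = 2.23 / 2.7 = 0.826.

0.826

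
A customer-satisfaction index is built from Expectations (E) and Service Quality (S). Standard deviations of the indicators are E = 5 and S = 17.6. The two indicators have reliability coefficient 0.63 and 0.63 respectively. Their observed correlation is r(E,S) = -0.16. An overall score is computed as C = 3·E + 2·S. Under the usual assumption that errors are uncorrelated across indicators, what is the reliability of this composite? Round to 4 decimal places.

Var(C) = 3²·5² + 2²·17.6² + 2·[6·5·17.6·(-0.16)] = 1464.04 − 168.96 = 1295.08.
Because errors are independent across components, Cov(Tᵢ,Tⱼ) = Cov(Xᵢ,Xⱼ); the off-diagonal part of the true-score variance is the same as above.
True-score variance = [3²·5²·0.63 + 2²·17.6²·0.63] − 168.96 = 922.345 − 168.96 = 753.385.
Reliability = 753.385 / 1295.08 = 0.5817.

0.5817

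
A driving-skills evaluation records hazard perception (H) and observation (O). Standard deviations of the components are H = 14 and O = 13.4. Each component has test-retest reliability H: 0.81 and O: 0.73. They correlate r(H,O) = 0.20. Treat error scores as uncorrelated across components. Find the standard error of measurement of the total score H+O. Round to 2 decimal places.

9.26

Var(total) = 375.56 + 75.04 = 450.6.
True-score variance = 289.839 + 75.04 = 364.879, so reliability = 0.8098.
Error variance = 450.6 − 364.879 = 85.7212; SEM = √85.7212 = 9.26.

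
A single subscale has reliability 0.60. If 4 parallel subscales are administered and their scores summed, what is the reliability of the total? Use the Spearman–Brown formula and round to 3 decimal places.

0.857

ρ_k = kρ / (1 + (k−1)ρ) = 4·0.60 / (1 + 3·0.60) = 2.400 / 2.800 = 0.857.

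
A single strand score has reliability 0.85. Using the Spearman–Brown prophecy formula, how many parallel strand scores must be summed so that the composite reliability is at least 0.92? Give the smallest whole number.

3

k ≥ ρ*(1−ρ₁)/(ρ₁(1−ρ*)) = 0.92·0.15 / (0.85·0.08) = 2.029.
Smallest integer k = 3.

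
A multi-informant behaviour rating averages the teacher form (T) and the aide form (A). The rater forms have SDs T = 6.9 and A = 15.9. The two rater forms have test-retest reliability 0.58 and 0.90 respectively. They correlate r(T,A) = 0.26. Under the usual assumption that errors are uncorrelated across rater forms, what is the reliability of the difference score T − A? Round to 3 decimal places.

0.814

Var(T−A) = 6.9² + 15.9² − 2·6.9·15.9·0.26 = 300.42 − 57.0492 = 243.371.
With uncorrelated errors the cross-covariances are all true-score covariance, so they carry over unchanged; only the diagonal terms shrink to ρᵢσᵢ².
True-score variance = [6.9²·0.58 + 15.9²·0.90] − 57.0492 = 255.143 − 57.0492 = 198.094.
Reliability = 198.094 / 243.371 = 0.814.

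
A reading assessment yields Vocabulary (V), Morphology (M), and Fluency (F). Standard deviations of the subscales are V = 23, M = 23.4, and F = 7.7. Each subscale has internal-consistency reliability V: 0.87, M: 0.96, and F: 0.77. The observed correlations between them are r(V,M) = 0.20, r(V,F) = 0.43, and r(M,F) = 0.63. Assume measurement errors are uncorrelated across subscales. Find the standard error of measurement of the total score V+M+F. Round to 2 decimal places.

10.21

Var(total) = 1135.85 + 594.613 = 1730.46.
True-score variance = 1031.54 + 594.613 = 1626.15, so reliability = 0.9397.
Error variance = 1730.46 − 1626.15 = 104.309; SEM = √104.309 = 10.21.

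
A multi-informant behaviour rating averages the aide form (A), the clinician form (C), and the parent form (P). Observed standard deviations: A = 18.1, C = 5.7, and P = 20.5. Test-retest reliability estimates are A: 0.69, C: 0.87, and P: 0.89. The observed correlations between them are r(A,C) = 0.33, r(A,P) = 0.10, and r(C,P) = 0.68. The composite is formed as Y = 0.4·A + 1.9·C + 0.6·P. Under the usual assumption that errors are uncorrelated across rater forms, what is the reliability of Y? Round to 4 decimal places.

Var(Y) = 0.4²·18.1² + 1.9²·5.7² + 0.6²·20.5² + 2·[0.76·18.1·5.7·0.33 + 0.24·18.1·20.5·0.10 + 1.14·5.7·20.5·0.68] = 320.997 + 250.725 = 571.721.
With uncorrelated errors the cross-covariances are all true-score covariance, so they carry over unchanged; only the diagonal terms shrink to ρᵢσᵢ².
True-score variance = [0.4²·18.1²·0.69 + 1.9²·5.7²·0.87 + 0.6²·20.5²·0.89] + 250.725 = 272.858 + 250.725 = 523.582.
Reliability = 523.582 / 571.721 = 0.9158.

0.9158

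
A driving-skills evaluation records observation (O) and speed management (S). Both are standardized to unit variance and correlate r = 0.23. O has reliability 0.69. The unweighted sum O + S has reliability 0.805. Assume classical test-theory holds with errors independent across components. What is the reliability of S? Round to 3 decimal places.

Var(O+S) = 2 + 2·0.23 = 2.460.
True-score variance = ρ_O + ρ_S + 2·0.23, so 0.805 = (0.69 + ρ_S + 0.46) / 2.460.
ρ_S = 0.805·2.460 − 0.69 − 0.46 = 0.830.

0.830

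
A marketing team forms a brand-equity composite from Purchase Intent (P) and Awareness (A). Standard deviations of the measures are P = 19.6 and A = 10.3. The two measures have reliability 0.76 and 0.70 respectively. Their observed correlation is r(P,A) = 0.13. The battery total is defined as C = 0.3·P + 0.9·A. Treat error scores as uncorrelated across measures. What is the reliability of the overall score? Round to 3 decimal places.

Var(C) = 0.3²·19.6² + 0.9²·10.3² + 2·[0.27·19.6·10.3·0.13] = 120.507 + 14.172 = 134.679.
Under uncorrelated errors the observed covariances equal the true-score covariances, so only the own-variance terms attenuate.
True-score variance = [0.3²·19.6²·0.76 + 0.9²·10.3²·0.70] + 14.172 = 86.4296 + 14.172 = 100.602.
Reliability = 100.602 / 134.679 = 0.747.

0.747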